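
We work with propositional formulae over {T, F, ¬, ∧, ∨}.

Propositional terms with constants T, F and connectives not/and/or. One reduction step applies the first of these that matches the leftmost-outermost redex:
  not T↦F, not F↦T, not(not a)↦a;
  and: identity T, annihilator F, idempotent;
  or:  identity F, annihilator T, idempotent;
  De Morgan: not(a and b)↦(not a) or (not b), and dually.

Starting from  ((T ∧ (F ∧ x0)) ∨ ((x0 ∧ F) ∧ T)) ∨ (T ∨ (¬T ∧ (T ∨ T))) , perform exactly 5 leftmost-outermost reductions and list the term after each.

Answer: after 5 steps: F ∨ (T ∨ (¬T ∧ (T ∨ T)))

Working:
  start: ((T ∧ (F ∧ x0)) ∨ ((x0 ∧ F) ∧ T)) ∨ (T ∨ (¬T ∧ (T ∨ T)))
  step 1: ((F ∧ x0) ∨ ((x0 ∧ F) ∧ T)) ∨ (T ∨ (¬T ∧ (T ∨ T)))
  step 2: (F ∨ ((x0 ∧ F) ∧ T)) ∨ (T ∨ (¬T ∧ (T ∨ T)))
  step 3: ((x0 ∧ F) ∧ T) ∨ (T ∨ (¬T ∧ (T ∨ T)))
  step 4: (x0 ∧ F) ∨ (T ∨ (¬T ∧ (T ∨ T)))
  step 5: F ∨ (T ∨ (¬T ∧ (T ∨ T)))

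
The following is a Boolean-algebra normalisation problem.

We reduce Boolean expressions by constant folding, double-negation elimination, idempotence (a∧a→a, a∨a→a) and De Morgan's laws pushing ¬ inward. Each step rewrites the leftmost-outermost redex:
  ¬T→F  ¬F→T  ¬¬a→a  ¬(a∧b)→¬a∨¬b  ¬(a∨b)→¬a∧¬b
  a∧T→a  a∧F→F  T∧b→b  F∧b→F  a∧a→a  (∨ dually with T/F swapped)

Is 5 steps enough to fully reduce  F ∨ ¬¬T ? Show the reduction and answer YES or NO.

Answer: YES — reaches normal form T in 2 ≤ 5 steps

Working:
  start: F ∨ ¬¬T
  →1  ¬¬T
  →2  T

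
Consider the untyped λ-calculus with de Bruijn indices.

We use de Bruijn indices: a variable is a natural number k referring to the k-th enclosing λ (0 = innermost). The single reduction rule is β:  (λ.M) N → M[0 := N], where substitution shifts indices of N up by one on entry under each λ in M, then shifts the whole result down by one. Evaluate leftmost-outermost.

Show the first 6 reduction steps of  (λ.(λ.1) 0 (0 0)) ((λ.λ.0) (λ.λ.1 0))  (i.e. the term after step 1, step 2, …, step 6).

  start: (λ.(λ.1) 0 (0 0)) ((λ.λ.0) (λ.λ.1 0))
  [1] (λ.(λ.λ.0) (λ.λ.1 0)) ((λ.λ.0) (λ.λ.1 0)) ((λ.λ.0) (λ.λ.1 0) ((λ.λ.0) (λ.λ.1 0)))
  [2] (λ.λ.0) (λ.λ.1 0) ((λ.λ.0) (λ.λ.1 0) ((λ.λ.0) (λ.λ.1 0)))
  [3] (λ.0) ((λ.λ.0) (λ.λ.1 0) ((λ.λ.0) (λ.λ.1 0)))
  [4] (λ.λ.0) (λ.λ.1 0) ((λ.λ.0) (λ.λ.1 0))
  [5] (λ.0) ((λ.λ.0) (λ.λ.1 0))
  [6] (λ.λ.0) (λ.λ.1 0)

Answer: after 6 steps: (λ.λ.0) (λ.λ.1 0)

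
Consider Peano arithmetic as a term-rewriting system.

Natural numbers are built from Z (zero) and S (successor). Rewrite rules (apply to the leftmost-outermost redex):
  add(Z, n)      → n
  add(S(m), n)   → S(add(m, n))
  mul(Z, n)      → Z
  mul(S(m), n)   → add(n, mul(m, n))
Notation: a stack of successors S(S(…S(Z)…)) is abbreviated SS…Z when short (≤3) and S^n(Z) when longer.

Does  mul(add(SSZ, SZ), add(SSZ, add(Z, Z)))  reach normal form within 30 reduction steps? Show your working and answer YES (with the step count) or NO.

  start: mul(add(SSZ, SZ), add(SSZ, add(Z, Z)))
  step 1: mul(S(add(SZ, SZ)), add(SSZ, add(Z, Z)))
  step 2: add(add(SSZ, add(Z, Z)), mul(add(SZ, SZ), add(SSZ, add(Z, Z))))
  step 3: add(S(add(SZ, add(Z, Z))), mul(add(SZ, SZ), add(SSZ, add(Z, Z))))
  step 4: S(add(add(SZ, add(Z, Z)), mul(add(SZ, SZ), add(SSZ, add(Z, Z)))))
  step 5: S(add(S(add(Z, add(Z, Z))), mul(add(SZ, SZ), add(SSZ, add(Z, Z)))))
  step 6: S(S(add(add(Z, add(Z, Z)), mul(add(SZ, SZ), add(SSZ, add(Z, Z))))))
  step 7: S(S(add(add(Z, Z), mul(add(SZ, SZ), add(SSZ, add(Z, Z))))))
  step 8: S(S(add(Z, mul(add(SZ, SZ), add(SSZ, add(Z, Z))))))
  step 9: S(S(mul(add(SZ, SZ), add(SSZ, add(Z, Z)))))
  step 10: S(S(mul(S(add(Z, SZ)), add(SSZ, add(Z, Z)))))
  step 11: S(S(add(add(SSZ, add(Z, Z)), mul(add(Z, SZ), add(SSZ, add(Z, Z))))))
  step 12: S(S(add(S(add(SZ, add(Z, Z))), mul(add(Z, SZ), add(SSZ, add(Z, Z))))))
  step 13: S(S(S(add(add(SZ, add(Z, Z)), mul(add(Z, SZ), add(SSZ, add(Z, Z)))))))
  step 14: S(S(S(add(S(add(Z, add(Z, Z))), mul(add(Z, SZ), add(SSZ, add(Z, Z)))))))
  step 15: S(S(S(S(add(add(Z, add(Z, Z)), mul(add(Z, SZ), add(SSZ, add(Z, Z))))))))
  step 16: S(S(S(S(add(add(Z, Z), mul(add(Z, SZ), add(SSZ, add(Z, Z))))))))
  step 17: S(S(S(S(add(Z, mul(add(Z, SZ), add(SSZ, add(Z, Z))))))))
  step 18: S(S(S(S(mul(add(Z, SZ), add(SSZ, add(Z, Z)))))))
  step 19: S(S(S(S(mul(SZ, add(SSZ, add(Z, Z)))))))
  step 20: S(S(S(S(add(add(SSZ, add(Z, Z)), mul(Z, add(SSZ, add(Z, Z))))))))
  step 21: S(S(S(S(add(S(add(SZ, add(Z, Z))), mul(Z, add(SSZ, add(Z, Z))))))))
  step 22: S(S(S(S(S(add(add(SZ, add(Z, Z)), mul(Z, add(SSZ, add(Z, Z)))))))))
  step 23: S(S(S(S(S(add(S(add(Z, add(Z, Z))), mul(Z, add(SSZ, add(Z, Z)))))))))
  step 24: S(S(S(S(S(S(add(add(Z, add(Z, Z)), mul(Z, add(SSZ, add(Z, Z))))))))))
  step 25: S(S(S(S(S(S(add(add(Z, Z), mul(Z, add(SSZ, add(Z, Z))))))))))
  step 26: S(S(S(S(S(S(add(Z, mul(Z, add(SSZ, add(Z, Z))))))))))
  step 27: S(S(S(S(S(S(mul(Z, add(SSZ, add(Z, Z)))))))))
  step 28: S^6(Z)

Answer: YES — reaches normal form S^6(Z) in 28 ≤ 30 steps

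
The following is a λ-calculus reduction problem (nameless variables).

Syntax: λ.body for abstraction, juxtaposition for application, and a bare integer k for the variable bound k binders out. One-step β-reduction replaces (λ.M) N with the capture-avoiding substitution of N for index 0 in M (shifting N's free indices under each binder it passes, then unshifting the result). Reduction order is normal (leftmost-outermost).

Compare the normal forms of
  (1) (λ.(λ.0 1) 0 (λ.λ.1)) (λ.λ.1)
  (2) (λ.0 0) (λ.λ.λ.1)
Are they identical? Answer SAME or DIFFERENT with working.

Term A:
  start: (λ.(λ.0 1) 0 (λ.λ.1)) (λ.λ.1)
  [1] (λ.0 (λ.λ.1)) (λ.λ.1) (λ.λ.1)
  [2] (λ.λ.1) (λ.λ.1) (λ.λ.1)
  [3] (λ.λ.λ.1) (λ.λ.1)
  [4] λ.λ.1

Term B:
  start: (λ.0 0) (λ.λ.λ.1)
  [1] (λ.λ.λ.1) (λ.λ.λ.1)
  [2] λ.λ.1

Answer: SAME — A ⇓ λ.λ.1, B ⇓ λ.λ.1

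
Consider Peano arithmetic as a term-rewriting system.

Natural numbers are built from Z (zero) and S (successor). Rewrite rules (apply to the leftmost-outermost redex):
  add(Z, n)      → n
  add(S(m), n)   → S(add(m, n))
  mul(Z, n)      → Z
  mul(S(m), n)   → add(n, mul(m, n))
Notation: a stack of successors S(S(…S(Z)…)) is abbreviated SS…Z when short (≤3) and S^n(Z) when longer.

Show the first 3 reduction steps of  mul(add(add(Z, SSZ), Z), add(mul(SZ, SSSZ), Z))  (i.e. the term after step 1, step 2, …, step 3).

  start: mul(add(add(Z, SSZ), Z), add(mul(SZ, SSSZ), Z))
  step 1: mul(add(SSZ, Z), add(mul(SZ, SSSZ), Z))
  step 2: mul(S(add(SZ, Z)), add(mul(SZ, SSSZ), Z))
  step 3: add(add(mul(SZ, SSSZ), Z), mul(add(SZ, Z), add(mul(SZ, SSSZ), Z)))

Answer: after 3 steps: add(add(mul(SZ, SSSZ), Z), mul(add(SZ, Z), add(mul(SZ, SSSZ), Z)))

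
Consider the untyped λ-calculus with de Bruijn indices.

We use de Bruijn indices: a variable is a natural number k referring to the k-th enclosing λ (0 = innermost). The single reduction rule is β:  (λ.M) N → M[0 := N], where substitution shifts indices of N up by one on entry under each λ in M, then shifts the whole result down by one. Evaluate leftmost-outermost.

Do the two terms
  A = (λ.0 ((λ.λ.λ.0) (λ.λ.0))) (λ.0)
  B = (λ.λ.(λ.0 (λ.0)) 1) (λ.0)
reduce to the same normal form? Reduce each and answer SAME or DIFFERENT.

Answer: SAME — A ⇓ λ.λ.0, B ⇓ λ.λ.0

Derivation:
Term A:
  start: (λ.0 ((λ.λ.λ.0) (λ.λ.0))) (λ.0)
  →1  (λ.0) ((λ.λ.λ.0) (λ.λ.0))
  →2  (λ.λ.λ.0) (λ.λ.0)
  →3  λ.λ.0

Term B:
  start: (λ.λ.(λ.0 (λ.0)) 1) (λ.0)
  →1  λ.(λ.0 (λ.0)) (λ.0)
  →2  λ.(λ.0) (λ.0)
  →3  λ.λ.0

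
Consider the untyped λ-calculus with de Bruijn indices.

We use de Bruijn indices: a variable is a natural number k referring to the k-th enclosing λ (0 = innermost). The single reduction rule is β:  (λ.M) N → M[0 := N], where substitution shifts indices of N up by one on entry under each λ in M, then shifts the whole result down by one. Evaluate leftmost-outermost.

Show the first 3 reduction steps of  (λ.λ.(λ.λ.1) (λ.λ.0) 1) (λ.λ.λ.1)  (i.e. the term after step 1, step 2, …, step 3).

  start: (λ.λ.(λ.λ.1) (λ.λ.0) 1) (λ.λ.λ.1)
  step 1: λ.(λ.λ.1) (λ.λ.0) (λ.λ.λ.1)
  step 2: λ.(λ.λ.λ.0) (λ.λ.λ.1)
  step 3: λ.λ.λ.0

Answer: after 3 steps: λ.λ.λ.0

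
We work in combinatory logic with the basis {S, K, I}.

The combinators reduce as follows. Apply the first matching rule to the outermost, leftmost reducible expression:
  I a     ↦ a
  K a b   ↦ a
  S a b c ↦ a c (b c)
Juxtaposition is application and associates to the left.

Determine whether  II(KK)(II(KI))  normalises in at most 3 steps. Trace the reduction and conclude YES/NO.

  start: II(KK)(II(KI))
  step 1: I(KK)(II(KI))
  step 2: KK(II(KI))
  step 3: K

Answer: YES — reaches normal form K in 3 ≤ 3 steps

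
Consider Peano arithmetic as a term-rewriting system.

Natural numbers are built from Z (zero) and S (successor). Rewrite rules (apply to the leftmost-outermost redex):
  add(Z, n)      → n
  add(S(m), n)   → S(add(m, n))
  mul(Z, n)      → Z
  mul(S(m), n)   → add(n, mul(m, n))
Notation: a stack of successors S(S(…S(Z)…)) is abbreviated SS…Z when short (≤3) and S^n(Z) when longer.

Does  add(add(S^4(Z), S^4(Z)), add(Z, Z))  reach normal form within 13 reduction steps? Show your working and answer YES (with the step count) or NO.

Answer: NO — after 13 steps the term is S(S(S(S(S(S(S(S(add(Z, add(Z, Z)))))))))), not yet normal

Derivation:
  start: add(add(S^4(Z), S^4(Z)), add(Z, Z))
  →1  add(S(add(SSSZ, S^4(Z))), add(Z, Z))
  →2  S(add(add(SSSZ, S^4(Z)), add(Z, Z)))
  →3  S(add(S(add(SSZ, S^4(Z))), add(Z, Z)))
  →4  S(S(add(add(SSZ, S^4(Z)), add(Z, Z))))
  →5  S(S(add(S(add(SZ, S^4(Z))), add(Z, Z))))
  →6  S(S(S(add(add(SZ, S^4(Z)), add(Z, Z)))))
  →7  S(S(S(add(S(add(Z, S^4(Z))), add(Z, Z)))))
  →8  S(S(S(S(add(add(Z, S^4(Z)), add(Z, Z))))))
  →9  S(S(S(S(add(S^4(Z), add(Z, Z))))))
  →10  S(S(S(S(S(add(SSSZ, add(Z, Z)))))))
  →11  S(S(S(S(S(S(add(SSZ, add(Z, Z))))))))
  →12  S(S(S(S(S(S(S(add(SZ, add(Z, Z)))))))))
  →13  S(S(S(S(S(S(S(S(add(Z, add(Z, Z))))))))))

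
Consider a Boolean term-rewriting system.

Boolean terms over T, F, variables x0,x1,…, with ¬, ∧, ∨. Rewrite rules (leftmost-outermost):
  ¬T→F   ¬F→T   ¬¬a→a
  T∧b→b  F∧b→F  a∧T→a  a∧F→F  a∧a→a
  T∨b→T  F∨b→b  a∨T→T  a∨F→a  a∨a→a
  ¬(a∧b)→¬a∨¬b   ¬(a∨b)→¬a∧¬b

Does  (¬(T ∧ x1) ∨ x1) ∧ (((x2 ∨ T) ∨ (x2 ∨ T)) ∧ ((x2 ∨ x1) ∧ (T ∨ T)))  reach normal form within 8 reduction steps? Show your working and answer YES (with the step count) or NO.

Answer: YES — reaches normal form (¬x1 ∨ x1) ∧ (x2 ∨ x1) in 8 ≤ 8 steps

Reduction:
  start: (¬(T ∧ x1) ∨ x1) ∧ (((x2 ∨ T) ∨ (x2 ∨ T)) ∧ ((x2 ∨ x1) ∧ (T ∨ T)))
  step 1: ((¬T ∨ ¬x1) ∨ x1) ∧ (((x2 ∨ T) ∨ (x2 ∨ T)) ∧ ((x2 ∨ x1) ∧ (T ∨ T)))
  step 2: ((F ∨ ¬x1) ∨ x1) ∧ (((x2 ∨ T) ∨ (x2 ∨ T)) ∧ ((x2 ∨ x1) ∧ (T ∨ T)))
  step 3: (¬x1 ∨ x1) ∧ (((x2 ∨ T) ∨ (x2 ∨ T)) ∧ ((x2 ∨ x1) ∧ (T ∨ T)))
  step 4: (¬x1 ∨ x1) ∧ ((x2 ∨ T) ∧ ((x2 ∨ x1) ∧ (T ∨ T)))
  step 5: (¬x1 ∨ x1) ∧ (T ∧ ((x2 ∨ x1) ∧ (T ∨ T)))
  step 6: (¬x1 ∨ x1) ∧ ((x2 ∨ x1) ∧ (T ∨ T))
  step 7: (¬x1 ∨ x1) ∧ ((x2 ∨ x1) ∧ T)
  step 8: (¬x1 ∨ x1) ∧ (x2 ∨ x1)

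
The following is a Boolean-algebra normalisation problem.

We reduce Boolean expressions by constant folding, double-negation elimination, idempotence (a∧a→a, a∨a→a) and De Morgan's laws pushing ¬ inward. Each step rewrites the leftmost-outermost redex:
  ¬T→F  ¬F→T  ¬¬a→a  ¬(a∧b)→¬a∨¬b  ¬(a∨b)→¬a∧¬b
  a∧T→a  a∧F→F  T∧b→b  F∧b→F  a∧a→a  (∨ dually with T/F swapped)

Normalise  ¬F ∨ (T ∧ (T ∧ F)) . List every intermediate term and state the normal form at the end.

Answer: normal form = T  (in 2 steps)

Derivation:
  start: ¬F ∨ (T ∧ (T ∧ F))
  step 1: T ∨ (T ∧ (T ∧ F))
  step 2: T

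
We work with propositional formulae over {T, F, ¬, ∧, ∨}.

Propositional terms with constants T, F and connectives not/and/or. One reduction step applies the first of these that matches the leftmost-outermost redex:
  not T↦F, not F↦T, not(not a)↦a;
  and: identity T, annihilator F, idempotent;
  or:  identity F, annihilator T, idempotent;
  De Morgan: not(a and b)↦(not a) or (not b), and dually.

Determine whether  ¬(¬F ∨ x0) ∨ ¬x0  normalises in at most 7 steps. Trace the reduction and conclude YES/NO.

Answer: YES — reaches normal form ¬x0 in 4 ≤ 7 steps

Working:
  start: ¬(¬F ∨ x0) ∨ ¬x0
  [1] (¬¬F ∧ ¬x0) ∨ ¬x0
  [2] (F ∧ ¬x0) ∨ ¬x0
  [3] F ∨ ¬x0
  [4] ¬x0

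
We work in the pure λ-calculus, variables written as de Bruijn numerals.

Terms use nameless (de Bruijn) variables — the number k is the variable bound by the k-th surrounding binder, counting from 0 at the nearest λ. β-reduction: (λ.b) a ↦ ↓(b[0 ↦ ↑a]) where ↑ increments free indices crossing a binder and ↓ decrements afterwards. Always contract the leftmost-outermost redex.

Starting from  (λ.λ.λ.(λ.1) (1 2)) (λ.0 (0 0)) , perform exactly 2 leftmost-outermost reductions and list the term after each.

Answer: after 2 steps: λ.λ.0

Reduction:
  start: (λ.λ.λ.(λ.1) (1 2)) (λ.0 (0 0))
  [1] λ.λ.(λ.1) (1 (λ.0 (0 0)))
  [2] λ.λ.0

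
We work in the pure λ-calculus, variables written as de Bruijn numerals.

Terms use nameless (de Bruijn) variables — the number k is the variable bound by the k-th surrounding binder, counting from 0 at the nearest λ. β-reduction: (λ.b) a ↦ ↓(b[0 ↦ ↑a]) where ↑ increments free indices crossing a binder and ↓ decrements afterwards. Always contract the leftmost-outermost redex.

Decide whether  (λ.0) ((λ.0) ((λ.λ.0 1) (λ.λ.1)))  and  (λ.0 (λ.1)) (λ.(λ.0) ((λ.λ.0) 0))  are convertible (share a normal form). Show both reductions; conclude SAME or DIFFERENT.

Term A:
  start: (λ.0) ((λ.0) ((λ.λ.0 1) (λ.λ.1)))
  [1] (λ.0) ((λ.λ.0 1) (λ.λ.1))
  [2] (λ.λ.0 1) (λ.λ.1)
  [3] λ.0 (λ.λ.1)

Term B:
  start: (λ.0 (λ.1)) (λ.(λ.0) ((λ.λ.0) 0))
  [1] (λ.(λ.0) ((λ.λ.0) 0)) (λ.λ.(λ.0) ((λ.λ.0) 0))
  [2] (λ.0) ((λ.λ.0) (λ.λ.(λ.0) ((λ.λ.0) 0)))
  [3] (λ.λ.0) (λ.λ.(λ.0) ((λ.λ.0) 0))
  [4] λ.0

Answer: DIFFERENT — A ⇓ λ.0 (λ.λ.1), B ⇓ λ.0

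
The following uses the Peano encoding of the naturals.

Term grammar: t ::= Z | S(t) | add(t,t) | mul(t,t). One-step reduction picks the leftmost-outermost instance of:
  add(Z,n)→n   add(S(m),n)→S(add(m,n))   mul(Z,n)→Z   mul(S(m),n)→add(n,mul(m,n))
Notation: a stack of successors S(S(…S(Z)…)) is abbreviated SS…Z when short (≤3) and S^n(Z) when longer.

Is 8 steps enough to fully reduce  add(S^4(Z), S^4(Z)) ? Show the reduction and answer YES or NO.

Answer: YES — reaches normal form S^8(Z) in 5 ≤ 8 steps

Reduction:
  start: add(S^4(Z), S^4(Z))
  [1] S(add(SSSZ, S^4(Z)))
  [2] S(S(add(SSZ, S^4(Z))))
  [3] S(S(S(add(SZ, S^4(Z)))))
  [4] S(S(S(S(add(Z, S^4(Z))))))
  [5] S^8(Z)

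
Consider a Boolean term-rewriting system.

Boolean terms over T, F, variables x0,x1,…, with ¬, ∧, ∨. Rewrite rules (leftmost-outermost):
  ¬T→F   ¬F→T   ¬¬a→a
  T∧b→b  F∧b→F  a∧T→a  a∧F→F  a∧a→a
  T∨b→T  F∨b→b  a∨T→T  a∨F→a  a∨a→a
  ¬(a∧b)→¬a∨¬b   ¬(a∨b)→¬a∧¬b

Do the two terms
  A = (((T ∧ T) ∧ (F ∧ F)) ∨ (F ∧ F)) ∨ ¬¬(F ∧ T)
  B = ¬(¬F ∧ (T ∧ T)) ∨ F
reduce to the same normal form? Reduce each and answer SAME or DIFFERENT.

Answer: SAME — A ⇓ F, B ⇓ F

Derivation:
Term A:
  start: (((T ∧ T) ∧ (F ∧ F)) ∨ (F ∧ F)) ∨ ¬¬(F ∧ T)
  step 1: ((T ∧ (F ∧ F)) ∨ (F ∧ F)) ∨ ¬¬(F ∧ T)
  step 2: ((F ∧ F) ∨ (F ∧ F)) ∨ ¬¬(F ∧ T)
  step 3: (F ∧ F) ∨ ¬¬(F ∧ T)
  step 4: F ∨ ¬¬(F ∧ T)
  step 5: ¬¬(F ∧ T)
  step 6: F ∧ T
  step 7: F

Term B:
  start: ¬(¬F ∧ (T ∧ T)) ∨ F
  step 1: ¬(¬F ∧ (T ∧ T))
  step 2: ¬¬F ∨ ¬(T ∧ T)
  step 3: F ∨ ¬(T ∧ T)
  step 4: ¬(T ∧ T)
  step 5: ¬T ∨ ¬T
  step 6: ¬T
  step 7: F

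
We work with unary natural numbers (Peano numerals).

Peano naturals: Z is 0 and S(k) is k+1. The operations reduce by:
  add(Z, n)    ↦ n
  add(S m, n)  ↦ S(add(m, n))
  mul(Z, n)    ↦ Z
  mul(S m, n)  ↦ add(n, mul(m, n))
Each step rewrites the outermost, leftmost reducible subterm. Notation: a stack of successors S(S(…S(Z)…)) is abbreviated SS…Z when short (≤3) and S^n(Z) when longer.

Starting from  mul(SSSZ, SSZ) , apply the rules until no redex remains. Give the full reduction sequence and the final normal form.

Answer: normal form = S^6(Z)  (in 13 steps)

Derivation:
  start: mul(SSSZ, SSZ)
  step 1: add(SSZ, mul(SSZ, SSZ))
  step 2: S(add(SZ, mul(SSZ, SSZ)))
  step 3: S(S(add(Z, mul(SSZ, SSZ))))
  step 4: S(S(mul(SSZ, SSZ)))
  step 5: S(S(add(SSZ, mul(SZ, SSZ))))
  step 6: S(S(S(add(SZ, mul(SZ, SSZ)))))
  step 7: S(S(S(S(add(Z, mul(SZ, SSZ))))))
  step 8: S(S(S(S(mul(SZ, SSZ)))))
  step 9: S(S(S(S(add(SSZ, mul(Z, SSZ))))))
  step 10: S(S(S(S(S(add(SZ, mul(Z, SSZ)))))))
  step 11: S(S(S(S(S(S(add(Z, mul(Z, SSZ))))))))
  step 12: S(S(S(S(S(S(mul(Z, SSZ)))))))
  step 13: S^6(Z)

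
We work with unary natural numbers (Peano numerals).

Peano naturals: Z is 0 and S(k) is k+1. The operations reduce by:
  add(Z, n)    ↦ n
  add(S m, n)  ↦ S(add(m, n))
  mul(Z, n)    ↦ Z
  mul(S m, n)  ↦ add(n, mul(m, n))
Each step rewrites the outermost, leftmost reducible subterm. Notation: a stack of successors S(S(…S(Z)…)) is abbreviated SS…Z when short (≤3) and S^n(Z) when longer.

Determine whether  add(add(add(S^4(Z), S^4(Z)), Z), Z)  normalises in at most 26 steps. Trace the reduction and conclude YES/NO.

Answer: YES — reaches normal form S^8(Z) in 23 ≤ 26 steps

Reduction:
  start: add(add(add(S^4(Z), S^4(Z)), Z), Z)
  step 1: add(add(S(add(SSSZ, S^4(Z))), Z), Z)
  step 2: add(S(add(add(SSSZ, S^4(Z)), Z)), Z)
  step 3: S(add(add(add(SSSZ, S^4(Z)), Z), Z))
  step 4: S(add(add(S(add(SSZ, S^4(Z))), Z), Z))
  step 5: S(add(S(add(add(SSZ, S^4(Z)), Z)), Z))
  step 6: S(S(add(add(add(SSZ, S^4(Z)), Z), Z)))
  step 7: S(S(add(add(S(add(SZ, S^4(Z))), Z), Z)))
  step 8: S(S(add(S(add(add(SZ, S^4(Z)), Z)), Z)))
  step 9: S(S(S(add(add(add(SZ, S^4(Z)), Z), Z))))
  step 10: S(S(S(add(add(S(add(Z, S^4(Z))), Z), Z))))
  step 11: S(S(S(add(S(add(add(Z, S^4(Z)), Z)), Z))))
  step 12: S(S(S(S(add(add(add(Z, S^4(Z)), Z), Z)))))
  step 13: S(S(S(S(add(add(S^4(Z), Z), Z)))))
  step 14: S(S(S(S(add(S(add(SSSZ, Z)), Z)))))
  step 15: S(S(S(S(S(add(add(SSSZ, Z), Z))))))
  step 16: S(S(S(S(S(add(S(add(SSZ, Z)), Z))))))
  step 17: S(S(S(S(S(S(add(add(SSZ, Z), Z)))))))
  step 18: S(S(S(S(S(S(add(S(add(SZ, Z)), Z)))))))
  step 19: S(S(S(S(S(S(S(add(add(SZ, Z), Z))))))))
  step 20: S(S(S(S(S(S(S(add(S(add(Z, Z)), Z))))))))
  step 21: S(S(S(S(S(S(S(S(add(add(Z, Z), Z)))))))))
  step 22: S(S(S(S(S(S(S(S(add(Z, Z)))))))))
  step 23: S^8(Z)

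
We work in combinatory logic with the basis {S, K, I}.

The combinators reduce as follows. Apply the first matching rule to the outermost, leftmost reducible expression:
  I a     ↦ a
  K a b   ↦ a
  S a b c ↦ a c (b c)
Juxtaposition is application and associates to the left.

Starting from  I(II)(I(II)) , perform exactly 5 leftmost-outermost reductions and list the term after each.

Answer: after 5 steps: I

Working:
  start: I(II)(I(II))
  →1  II(I(II))
  →2  I(I(II))
  →3  I(II)
  →4  II
  →5  I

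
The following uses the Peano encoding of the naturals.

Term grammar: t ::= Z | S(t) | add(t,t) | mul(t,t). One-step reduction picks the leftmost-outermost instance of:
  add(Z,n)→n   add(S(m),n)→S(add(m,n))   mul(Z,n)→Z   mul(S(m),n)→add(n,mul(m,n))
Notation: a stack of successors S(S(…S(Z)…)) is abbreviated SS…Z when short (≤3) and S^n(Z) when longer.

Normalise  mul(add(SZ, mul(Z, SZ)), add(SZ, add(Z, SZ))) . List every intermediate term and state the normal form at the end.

Answer: normal form = SSZ  (in 11 steps)

Derivation:
  start: mul(add(SZ, mul(Z, SZ)), add(SZ, add(Z, SZ)))
  →1  mul(S(add(Z, mul(Z, SZ))), add(SZ, add(Z, SZ)))
  →2  add(add(SZ, add(Z, SZ)), mul(add(Z, mul(Z, SZ)), add(SZ, add(Z, SZ))))
  →3  add(S(add(Z, add(Z, SZ))), mul(add(Z, mul(Z, SZ)), add(SZ, add(Z, SZ))))
  →4  S(add(add(Z, add(Z, SZ)), mul(add(Z, mul(Z, SZ)), add(SZ, add(Z, SZ)))))
  →5  S(add(add(Z, SZ), mul(add(Z, mul(Z, SZ)), add(SZ, add(Z, SZ)))))
  →6  S(add(SZ, mul(add(Z, mul(Z, SZ)), add(SZ, add(Z, SZ)))))
  →7  S(S(add(Z, mul(add(Z, mul(Z, SZ)), add(SZ, add(Z, SZ))))))
  →8  S(S(mul(add(Z, mul(Z, SZ)), add(SZ, add(Z, SZ)))))
  →9  S(S(mul(mul(Z, SZ), add(SZ, add(Z, SZ)))))
  →10  S(S(mul(Z, add(SZ, add(Z, SZ)))))
  →11  SSZ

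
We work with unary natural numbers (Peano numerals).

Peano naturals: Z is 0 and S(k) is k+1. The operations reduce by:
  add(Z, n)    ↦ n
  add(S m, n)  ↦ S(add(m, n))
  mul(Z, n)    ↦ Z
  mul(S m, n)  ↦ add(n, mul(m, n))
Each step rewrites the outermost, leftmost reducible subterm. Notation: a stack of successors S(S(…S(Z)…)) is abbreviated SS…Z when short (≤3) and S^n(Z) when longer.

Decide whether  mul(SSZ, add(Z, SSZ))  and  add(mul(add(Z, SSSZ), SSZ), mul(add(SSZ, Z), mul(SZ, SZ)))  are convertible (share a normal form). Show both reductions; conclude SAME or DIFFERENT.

Term A:
  start: mul(SSZ, add(Z, SSZ))
  →1  add(add(Z, SSZ), mul(SZ, add(Z, SSZ)))
  →2  add(SSZ, mul(SZ, add(Z, SSZ)))
  →3  S(add(SZ, mul(SZ, add(Z, SSZ))))
  →4  S(S(add(Z, mul(SZ, add(Z, SSZ)))))
  →5  S(S(mul(SZ, add(Z, SSZ))))
  →6  S(S(add(add(Z, SSZ), mul(Z, add(Z, SSZ)))))
  →7  S(S(add(SSZ, mul(Z, add(Z, SSZ)))))
  →8  S(S(S(add(SZ, mul(Z, add(Z, SSZ))))))
  →9  S(S(S(S(add(Z, mul(Z, add(Z, SSZ)))))))
  →10  S(S(S(S(mul(Z, add(Z, SSZ))))))
  →11  S^4(Z)

Term B:
  start: add(mul(add(Z, SSSZ), SSZ), mul(add(SSZ, Z), mul(SZ, SZ)))
  →1  add(mul(SSSZ, SSZ), mul(add(SSZ, Z), mul(SZ, SZ)))
  →2  add(add(SSZ, mul(SSZ, SSZ)), mul(add(SSZ, Z), mul(SZ, SZ)))
  →3  add(S(add(SZ, mul(SSZ, SSZ))), mul(add(SSZ, Z), mul(SZ, SZ)))
  →4  S(add(add(SZ, mul(SSZ, SSZ)), mul(add(SSZ, Z), mul(SZ, SZ))))
  →5  S(add(S(add(Z, mul(SSZ, SSZ))), mul(add(SSZ, Z), mul(SZ, SZ))))
  →6  S(S(add(add(Z, mul(SSZ, SSZ)), mul(add(SSZ, Z), mul(SZ, SZ)))))
  →7  S(S(add(mul(SSZ, SSZ), mul(add(SSZ, Z), mul(SZ, SZ)))))
  →8  S(S(add(add(SSZ, mul(SZ, SSZ)), mul(add(SSZ, Z), mul(SZ, SZ)))))
  →9  S(S(add(S(add(SZ, mul(SZ, SSZ))), mul(add(SSZ, Z), mul(SZ, SZ)))))
  →10  S(S(S(add(add(SZ, mul(SZ, SSZ)), mul(add(SSZ, Z), mul(SZ, SZ))))))
  →11  S(S(S(add(S(add(Z, mul(SZ, SSZ))), mul(add(SSZ, Z), mul(SZ, SZ))))))
  →12  S(S(S(S(add(add(Z, mul(SZ, SSZ)), mul(add(SSZ, Z), mul(SZ, SZ)))))))
  →13  S(S(S(S(add(mul(SZ, SSZ), mul(add(SSZ, Z), mul(SZ, SZ)))))))
  →14  S(S(S(S(add(add(SSZ, mul(Z, SSZ)), mul(add(SSZ, Z), mul(SZ, SZ)))))))
  →15  S(S(S(S(add(S(add(SZ, mul(Z, SSZ))), mul(add(SSZ, Z), mul(SZ, SZ)))))))
  →16  S(S(S(S(S(add(add(SZ, mul(Z, SSZ)), mul(add(SSZ, Z), mul(SZ, SZ))))))))
  →17  S(S(S(S(S(add(S(add(Z, mul(Z, SSZ))), mul(add(SSZ, Z), mul(SZ, SZ))))))))
  →18  S(S(S(S(S(S(add(add(Z, mul(Z, SSZ)), mul(add(SSZ, Z), mul(SZ, SZ)))))))))
  →19  S(S(S(S(S(S(add(mul(Z, SSZ), mul(add(SSZ, Z), mul(SZ, SZ)))))))))
  →20  S(S(S(S(S(S(add(Z, mul(add(SSZ, Z), mul(SZ, SZ)))))))))
  →21  S(S(S(S(S(S(mul(add(SSZ, Z), mul(SZ, SZ))))))))
  →22  S(S(S(S(S(S(mul(S(add(SZ, Z)), mul(SZ, SZ))))))))
  →23  S(S(S(S(S(S(add(mul(SZ, SZ), mul(add(SZ, Z), mul(SZ, SZ)))))))))
  →24  S(S(S(S(S(S(add(add(SZ, mul(Z, SZ)), mul(add(SZ, Z), mul(SZ, SZ)))))))))
  →25  S(S(S(S(S(S(add(S(add(Z, mul(Z, SZ))), mul(add(SZ, Z), mul(SZ, SZ)))))))))
  →26  S(S(S(S(S(S(S(add(add(Z, mul(Z, SZ)), mul(add(SZ, Z), mul(SZ, SZ))))))))))
  →27  S(S(S(S(S(S(S(add(mul(Z, SZ), mul(add(SZ, Z), mul(SZ, SZ))))))))))
  →28  S(S(S(S(S(S(S(add(Z, mul(add(SZ, Z), mul(SZ, SZ))))))))))
  →29  S(S(S(S(S(S(S(mul(add(SZ, Z), mul(SZ, SZ)))))))))
  →30  S(S(S(S(S(S(S(mul(S(add(Z, Z)), mul(SZ, SZ)))))))))
  →31  S(S(S(S(S(S(S(add(mul(SZ, SZ), mul(add(Z, Z), mul(SZ, SZ))))))))))
  →32  S(S(S(S(S(S(S(add(add(SZ, mul(Z, SZ)), mul(add(Z, Z), mul(SZ, SZ))))))))))
  →33  S(S(S(S(S(S(S(add(S(add(Z, mul(Z, SZ))), mul(add(Z, Z), mul(SZ, SZ))))))))))
  →34  S(S(S(S(S(S(S(S(add(add(Z, mul(Z, SZ)), mul(add(Z, Z), mul(SZ, SZ)))))))))))
  →35  S(S(S(S(S(S(S(S(add(mul(Z, SZ), mul(add(Z, Z), mul(SZ, SZ)))))))))))
  →36  S(S(S(S(S(S(S(S(add(Z, mul(add(Z, Z), mul(SZ, SZ)))))))))))
  →37  S(S(S(S(S(S(S(S(mul(add(Z, Z), mul(SZ, SZ))))))))))
  →38  S(S(S(S(S(S(S(S(mul(Z, mul(SZ, SZ))))))))))
  →39  S^8(Z)

Answer: DIFFERENT — A ⇓ S^4(Z), B ⇓ S^8(Z)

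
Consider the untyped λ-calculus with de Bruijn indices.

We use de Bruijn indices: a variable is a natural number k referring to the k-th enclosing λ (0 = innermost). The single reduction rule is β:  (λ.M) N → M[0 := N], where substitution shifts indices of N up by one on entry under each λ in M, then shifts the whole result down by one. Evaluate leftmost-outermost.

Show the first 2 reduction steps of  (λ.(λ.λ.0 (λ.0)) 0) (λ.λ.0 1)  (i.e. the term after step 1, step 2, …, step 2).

Answer: after 2 steps: λ.0 (λ.0)

Working:
  start: (λ.(λ.λ.0 (λ.0)) 0) (λ.λ.0 1)
  [1] (λ.λ.0 (λ.0)) (λ.λ.0 1)
  [2] λ.0 (λ.0)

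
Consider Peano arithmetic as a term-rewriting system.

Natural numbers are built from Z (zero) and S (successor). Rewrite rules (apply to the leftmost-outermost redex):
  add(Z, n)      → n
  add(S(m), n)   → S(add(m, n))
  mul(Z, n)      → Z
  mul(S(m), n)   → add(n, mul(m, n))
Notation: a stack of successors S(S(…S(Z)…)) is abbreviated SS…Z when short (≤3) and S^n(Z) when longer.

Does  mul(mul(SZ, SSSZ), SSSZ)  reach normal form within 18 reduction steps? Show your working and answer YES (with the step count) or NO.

  start: mul(mul(SZ, SSSZ), SSSZ)
  →1  mul(add(SSSZ, mul(Z, SSSZ)), SSSZ)
  →2  mul(S(add(SSZ, mul(Z, SSSZ))), SSSZ)
  →3  add(SSSZ, mul(add(SSZ, mul(Z, SSSZ)), SSSZ))
  →4  S(add(SSZ, mul(add(SSZ, mul(Z, SSSZ)), SSSZ)))
  →5  S(S(add(SZ, mul(add(SSZ, mul(Z, SSSZ)), SSSZ))))
  →6  S(S(S(add(Z, mul(add(SSZ, mul(Z, SSSZ)), SSSZ)))))
  →7  S(S(S(mul(add(SSZ, mul(Z, SSSZ)), SSSZ))))
  →8  S(S(S(mul(S(add(SZ, mul(Z, SSSZ))), SSSZ))))
  →9  S(S(S(add(SSSZ, mul(add(SZ, mul(Z, SSSZ)), SSSZ)))))
  →10  S(S(S(S(add(SSZ, mul(add(SZ, mul(Z, SSSZ)), SSSZ))))))
  →11  S(S(S(S(S(add(SZ, mul(add(SZ, mul(Z, SSSZ)), SSSZ)))))))
  →12  S(S(S(S(S(S(add(Z, mul(add(SZ, mul(Z, SSSZ)), SSSZ))))))))
  →13  S(S(S(S(S(S(mul(add(SZ, mul(Z, SSSZ)), SSSZ)))))))
  →14  S(S(S(S(S(S(mul(S(add(Z, mul(Z, SSSZ))), SSSZ)))))))
  →15  S(S(S(S(S(S(add(SSSZ, mul(add(Z, mul(Z, SSSZ)), SSSZ))))))))
  →16  S(S(S(S(S(S(S(add(SSZ, mul(add(Z, mul(Z, SSSZ)), SSSZ)))))))))
  →17  S(S(S(S(S(S(S(S(add(SZ, mul(add(Z, mul(Z, SSSZ)), SSSZ))))))))))
  →18  S(S(S(S(S(S(S(S(S(add(Z, mul(add(Z, mul(Z, SSSZ)), SSSZ)))))))))))

Answer: NO — after 18 steps the term is S(S(S(S(S(S(S(S(S(add(Z, mul(add(Z, mul(Z, SSSZ)), SSSZ))))))))))), not yet normal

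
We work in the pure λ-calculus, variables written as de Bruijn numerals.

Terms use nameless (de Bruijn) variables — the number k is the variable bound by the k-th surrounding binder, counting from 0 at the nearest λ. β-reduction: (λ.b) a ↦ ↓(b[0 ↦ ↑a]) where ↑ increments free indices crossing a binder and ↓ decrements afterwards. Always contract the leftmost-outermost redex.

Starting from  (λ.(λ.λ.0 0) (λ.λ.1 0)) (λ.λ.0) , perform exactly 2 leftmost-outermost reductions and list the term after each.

Answer: after 2 steps: λ.0 0

Working:
  start: (λ.(λ.λ.0 0) (λ.λ.1 0)) (λ.λ.0)
  step 1: (λ.λ.0 0) (λ.λ.1 0)
  step 2: λ.0 0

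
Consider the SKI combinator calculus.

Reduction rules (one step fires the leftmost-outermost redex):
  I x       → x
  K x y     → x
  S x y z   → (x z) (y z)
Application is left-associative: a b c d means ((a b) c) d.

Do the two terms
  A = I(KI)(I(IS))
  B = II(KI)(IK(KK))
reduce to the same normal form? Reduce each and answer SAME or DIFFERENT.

Term A:
  start: I(KI)(I(IS))
  →1  KI(I(IS))
  →2  I

Term B:
  start: II(KI)(IK(KK))
  →1  I(KI)(IK(KK))
  →2  KI(IK(KK))
  →3  I

Answer: SAME — A ⇓ I, B ⇓ I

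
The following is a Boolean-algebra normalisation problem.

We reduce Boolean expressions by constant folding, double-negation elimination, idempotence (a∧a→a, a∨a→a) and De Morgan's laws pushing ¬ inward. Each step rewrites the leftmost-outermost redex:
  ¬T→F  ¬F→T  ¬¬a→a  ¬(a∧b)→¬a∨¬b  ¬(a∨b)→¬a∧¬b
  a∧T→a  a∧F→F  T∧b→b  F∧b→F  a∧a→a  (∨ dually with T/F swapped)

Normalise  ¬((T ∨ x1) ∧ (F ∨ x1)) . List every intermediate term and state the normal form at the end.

Answer: normal form = ¬x1  (in 8 steps)

Working:
  start: ¬((T ∨ x1) ∧ (F ∨ x1))
  →1  ¬(T ∨ x1) ∨ ¬(F ∨ x1)
  →2  (¬T ∧ ¬x1) ∨ ¬(F ∨ x1)
  →3  (F ∧ ¬x1) ∨ ¬(F ∨ x1)
  →4  F ∨ ¬(F ∨ x1)
  →5  ¬(F ∨ x1)
  →6  ¬F ∧ ¬x1
  →7  T ∧ ¬x1
  →8  ¬x1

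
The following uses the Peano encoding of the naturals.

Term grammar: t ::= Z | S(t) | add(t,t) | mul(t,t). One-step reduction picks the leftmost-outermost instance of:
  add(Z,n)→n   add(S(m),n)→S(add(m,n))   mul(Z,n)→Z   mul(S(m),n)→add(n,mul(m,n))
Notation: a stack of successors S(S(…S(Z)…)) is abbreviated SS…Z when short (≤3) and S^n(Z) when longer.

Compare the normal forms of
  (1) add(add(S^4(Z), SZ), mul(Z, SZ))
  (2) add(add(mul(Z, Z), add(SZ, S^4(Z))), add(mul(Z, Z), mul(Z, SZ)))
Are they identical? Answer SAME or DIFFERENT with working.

Answer: SAME — A ⇓ S^5(Z), B ⇓ S^5(Z)

Reduction:
Term A:
  start: add(add(S^4(Z), SZ), mul(Z, SZ))
  →1  add(S(add(SSSZ, SZ)), mul(Z, SZ))
  →2  S(add(add(SSSZ, SZ), mul(Z, SZ)))
  →3  S(add(S(add(SSZ, SZ)), mul(Z, SZ)))
  →4  S(S(add(add(SSZ, SZ), mul(Z, SZ))))
  →5  S(S(add(S(add(SZ, SZ)), mul(Z, SZ))))
  →6  S(S(S(add(add(SZ, SZ), mul(Z, SZ)))))
  →7  S(S(S(add(S(add(Z, SZ)), mul(Z, SZ)))))
  →8  S(S(S(S(add(add(Z, SZ), mul(Z, SZ))))))
  →9  S(S(S(S(add(SZ, mul(Z, SZ))))))
  →10  S(S(S(S(S(add(Z, mul(Z, SZ)))))))
  →11  S(S(S(S(S(mul(Z, SZ))))))
  →12  S^5(Z)

Term B:
  start: add(add(mul(Z, Z), add(SZ, S^4(Z))), add(mul(Z, Z), mul(Z, SZ)))
  →1  add(add(Z, add(SZ, S^4(Z))), add(mul(Z, Z), mul(Z, SZ)))
  →2  add(add(SZ, S^4(Z)), add(mul(Z, Z), mul(Z, SZ)))
  →3  add(S(add(Z, S^4(Z))), add(mul(Z, Z), mul(Z, SZ)))
  →4  S(add(add(Z, S^4(Z)), add(mul(Z, Z), mul(Z, SZ))))
  →5  S(add(S^4(Z), add(mul(Z, Z), mul(Z, SZ))))
  →6  S(S(add(SSSZ, add(mul(Z, Z), mul(Z, SZ)))))
  →7  S(S(S(add(SSZ, add(mul(Z, Z), mul(Z, SZ))))))
  →8  S(S(S(S(add(SZ, add(mul(Z, Z), mul(Z, SZ)))))))
  →9  S(S(S(S(S(add(Z, add(mul(Z, Z), mul(Z, SZ))))))))
  →10  S(S(S(S(S(add(mul(Z, Z), mul(Z, SZ)))))))
  →11  S(S(S(S(S(add(Z, mul(Z, SZ)))))))
  →12  S(S(S(S(S(mul(Z, SZ))))))
  →13  S^5(Z)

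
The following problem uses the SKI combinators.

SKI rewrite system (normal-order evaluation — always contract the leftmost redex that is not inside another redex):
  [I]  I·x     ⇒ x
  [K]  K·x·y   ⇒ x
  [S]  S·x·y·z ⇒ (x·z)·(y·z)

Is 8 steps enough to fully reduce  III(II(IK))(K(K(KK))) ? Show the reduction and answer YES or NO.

  start: III(II(IK))(K(K(KK)))
  →1  II(II(IK))(K(K(KK)))
  →2  I(II(IK))(K(K(KK)))
  →3  II(IK)(K(K(KK)))
  →4  I(IK)(K(K(KK)))
  →5  IK(K(K(KK)))
  →6  K(K(K(KK)))

Answer: YES — reaches normal form K(K(K(KK))) in 6 ≤ 8 steps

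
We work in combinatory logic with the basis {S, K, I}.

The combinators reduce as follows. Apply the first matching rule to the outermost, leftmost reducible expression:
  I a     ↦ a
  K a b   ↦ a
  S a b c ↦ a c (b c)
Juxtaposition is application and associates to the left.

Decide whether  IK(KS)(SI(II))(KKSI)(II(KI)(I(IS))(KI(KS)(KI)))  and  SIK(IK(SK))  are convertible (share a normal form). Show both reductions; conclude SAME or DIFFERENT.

Term A:
  start: IK(KS)(SI(II))(KKSI)(II(KI)(I(IS))(KI(KS)(KI)))
  →1  K(KS)(SI(II))(KKSI)(II(KI)(I(IS))(KI(KS)(KI)))
  →2  KS(KKSI)(II(KI)(I(IS))(KI(KS)(KI)))
  →3  S(II(KI)(I(IS))(KI(KS)(KI)))
  →4  S(I(KI)(I(IS))(KI(KS)(KI)))
  →5  S(KI(I(IS))(KI(KS)(KI)))
  →6  S(I(KI(KS)(KI)))
  →7  S(KI(KS)(KI))
  →8  S(I(KI))
  →9  S(KI)

Term B:
  start: SIK(IK(SK))
  →1  I(IK(SK))(K(IK(SK)))
  →2  IK(SK)(K(IK(SK)))
  →3  K(SK)(K(IK(SK)))
  →4  SK

Answer: DIFFERENT — A ⇓ S(KI), B ⇓ SK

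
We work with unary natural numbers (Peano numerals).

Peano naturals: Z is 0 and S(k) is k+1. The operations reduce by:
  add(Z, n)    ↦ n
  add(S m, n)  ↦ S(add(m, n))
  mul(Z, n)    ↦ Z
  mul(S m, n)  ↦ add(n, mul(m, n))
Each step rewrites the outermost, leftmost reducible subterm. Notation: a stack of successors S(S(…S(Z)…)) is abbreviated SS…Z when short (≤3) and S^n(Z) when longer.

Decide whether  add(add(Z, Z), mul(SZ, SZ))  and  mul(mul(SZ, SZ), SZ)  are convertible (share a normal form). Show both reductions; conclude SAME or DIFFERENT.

Term A:
  start: add(add(Z, Z), mul(SZ, SZ))
  step 1: add(Z, mul(SZ, SZ))
  step 2: mul(SZ, SZ)
  step 3: add(SZ, mul(Z, SZ))
  step 4: S(add(Z, mul(Z, SZ)))
  step 5: S(mul(Z, SZ))
  step 6: SZ

Term B:
  start: mul(mul(SZ, SZ), SZ)
  step 1: mul(add(SZ, mul(Z, SZ)), SZ)
  step 2: mul(S(add(Z, mul(Z, SZ))), SZ)
  step 3: add(SZ, mul(add(Z, mul(Z, SZ)), SZ))
  step 4: S(add(Z, mul(add(Z, mul(Z, SZ)), SZ)))
  step 5: S(mul(add(Z, mul(Z, SZ)), SZ))
  step 6: S(mul(mul(Z, SZ), SZ))
  step 7: S(mul(Z, SZ))
  step 8: SZ

Answer: SAME — A ⇓ SZ, B ⇓ SZ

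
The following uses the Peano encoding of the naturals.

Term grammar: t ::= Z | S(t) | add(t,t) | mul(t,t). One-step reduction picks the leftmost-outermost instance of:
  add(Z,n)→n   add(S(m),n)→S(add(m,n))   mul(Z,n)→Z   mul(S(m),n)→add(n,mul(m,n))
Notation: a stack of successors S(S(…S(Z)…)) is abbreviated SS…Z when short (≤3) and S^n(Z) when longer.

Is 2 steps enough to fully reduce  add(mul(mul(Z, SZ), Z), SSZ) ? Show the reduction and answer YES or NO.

  start: add(mul(mul(Z, SZ), Z), SSZ)
  [1] add(mul(Z, Z), SSZ)
  [2] add(Z, SSZ)

Answer: NO — after 2 steps the term is add(Z, SSZ), not yet normal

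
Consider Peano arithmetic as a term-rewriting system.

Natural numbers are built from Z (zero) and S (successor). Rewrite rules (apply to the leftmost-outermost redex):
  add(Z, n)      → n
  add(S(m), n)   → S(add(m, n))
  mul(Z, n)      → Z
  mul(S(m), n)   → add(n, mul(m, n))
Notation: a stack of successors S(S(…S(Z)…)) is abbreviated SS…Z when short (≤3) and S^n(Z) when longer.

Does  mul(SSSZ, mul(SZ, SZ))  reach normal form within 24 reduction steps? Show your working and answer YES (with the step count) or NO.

Answer: YES — reaches normal form SSSZ in 22 ≤ 24 steps

Working:
  start: mul(SSSZ, mul(SZ, SZ))
  step 1: add(mul(SZ, SZ), mul(SSZ, mul(SZ, SZ)))
  step 2: add(add(SZ, mul(Z, SZ)), mul(SSZ, mul(SZ, SZ)))
  step 3: add(S(add(Z, mul(Z, SZ))), mul(SSZ, mul(SZ, SZ)))
  step 4: S(add(add(Z, mul(Z, SZ)), mul(SSZ, mul(SZ, SZ))))
  step 5: S(add(mul(Z, SZ), mul(SSZ, mul(SZ, SZ))))
  step 6: S(add(Z, mul(SSZ, mul(SZ, SZ))))
  step 7: S(mul(SSZ, mul(SZ, SZ)))
  step 8: S(add(mul(SZ, SZ), mul(SZ, mul(SZ, SZ))))
  step 9: S(add(add(SZ, mul(Z, SZ)), mul(SZ, mul(SZ, SZ))))
  step 10: S(add(S(add(Z, mul(Z, SZ))), mul(SZ, mul(SZ, SZ))))
  step 11: S(S(add(add(Z, mul(Z, SZ)), mul(SZ, mul(SZ, SZ)))))
  step 12: S(S(add(mul(Z, SZ), mul(SZ, mul(SZ, SZ)))))
  step 13: S(S(add(Z, mul(SZ, mul(SZ, SZ)))))
  step 14: S(S(mul(SZ, mul(SZ, SZ))))
  step 15: S(S(add(mul(SZ, SZ), mul(Z, mul(SZ, SZ)))))
  step 16: S(S(add(add(SZ, mul(Z, SZ)), mul(Z, mul(SZ, SZ)))))
  step 17: S(S(add(S(add(Z, mul(Z, SZ))), mul(Z, mul(SZ, SZ)))))
  step 18: S(S(S(add(add(Z, mul(Z, SZ)), mul(Z, mul(SZ, SZ))))))
  step 19: S(S(S(add(mul(Z, SZ), mul(Z, mul(SZ, SZ))))))
  step 20: S(S(S(add(Z, mul(Z, mul(SZ, SZ))))))
  step 21: S(S(S(mul(Z, mul(SZ, SZ)))))
  step 22: SSSZ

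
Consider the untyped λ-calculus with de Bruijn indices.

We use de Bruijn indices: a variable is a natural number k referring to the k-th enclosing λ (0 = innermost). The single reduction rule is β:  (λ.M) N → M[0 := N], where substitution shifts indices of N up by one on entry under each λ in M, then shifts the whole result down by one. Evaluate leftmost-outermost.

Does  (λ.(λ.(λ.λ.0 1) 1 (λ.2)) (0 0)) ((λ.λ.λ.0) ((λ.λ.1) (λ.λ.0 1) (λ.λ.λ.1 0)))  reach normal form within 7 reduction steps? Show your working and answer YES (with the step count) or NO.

  start: (λ.(λ.(λ.λ.0 1) 1 (λ.2)) (0 0)) ((λ.λ.λ.0) ((λ.λ.1) (λ.λ.0 1) (λ.λ.λ.1 0)))
  step 1: (λ.(λ.λ.0 1) ((λ.λ.λ.0) ((λ.λ.1) (λ.λ.0 1) (λ.λ.λ.1 0))) (λ.(λ.λ.λ.0) ((λ.λ.1) (λ.λ.0 1) (λ.λ.λ.1 0)))) ((λ.λ.λ.0) ((λ.λ.1) (λ.λ.0 1) (λ.λ.λ.1 0)) ((λ.λ.λ.0) ((λ.λ.1) (λ.λ.0 1) (λ.λ.λ.1 0))))
  step 2: (λ.λ.0 1) ((λ.λ.λ.0) ((λ.λ.1) (λ.λ.0 1) (λ.λ.λ.1 0))) (λ.(λ.λ.λ.0) ((λ.λ.1) (λ.λ.0 1) (λ.λ.λ.1 0)))
  step 3: (λ.0 ((λ.λ.λ.0) ((λ.λ.1) (λ.λ.0 1) (λ.λ.λ.1 0)))) (λ.(λ.λ.λ.0) ((λ.λ.1) (λ.λ.0 1) (λ.λ.λ.1 0)))
  step 4: (λ.(λ.λ.λ.0) ((λ.λ.1) (λ.λ.0 1) (λ.λ.λ.1 0))) ((λ.λ.λ.0) ((λ.λ.1) (λ.λ.0 1) (λ.λ.λ.1 0)))
  step 5: (λ.λ.λ.0) ((λ.λ.1) (λ.λ.0 1) (λ.λ.λ.1 0))
  step 6: λ.λ.0

Answer: YES — reaches normal form λ.λ.0 in 6 ≤ 7 steps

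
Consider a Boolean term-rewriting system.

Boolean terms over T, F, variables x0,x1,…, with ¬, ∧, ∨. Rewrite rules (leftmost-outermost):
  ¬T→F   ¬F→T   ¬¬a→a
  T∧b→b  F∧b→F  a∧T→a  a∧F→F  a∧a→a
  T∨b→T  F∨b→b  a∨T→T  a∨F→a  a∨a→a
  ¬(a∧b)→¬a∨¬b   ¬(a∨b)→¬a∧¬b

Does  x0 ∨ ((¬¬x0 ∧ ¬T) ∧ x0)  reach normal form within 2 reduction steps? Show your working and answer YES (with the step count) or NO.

Answer: NO — after 2 steps the term is x0 ∨ ((x0 ∧ F) ∧ x0), not yet normal

Derivation:
  start: x0 ∨ ((¬¬x0 ∧ ¬T) ∧ x0)
  step 1: x0 ∨ ((x0 ∧ ¬T) ∧ x0)
  step 2: x0 ∨ ((x0 ∧ F) ∧ x0)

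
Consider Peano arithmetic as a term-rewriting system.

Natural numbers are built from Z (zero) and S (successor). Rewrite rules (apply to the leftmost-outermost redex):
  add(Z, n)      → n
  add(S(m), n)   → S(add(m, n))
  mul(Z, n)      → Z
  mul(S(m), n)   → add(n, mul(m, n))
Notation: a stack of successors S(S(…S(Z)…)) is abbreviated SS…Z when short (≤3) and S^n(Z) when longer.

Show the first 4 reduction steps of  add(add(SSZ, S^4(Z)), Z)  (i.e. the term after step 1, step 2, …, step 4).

Answer: after 4 steps: S(S(add(add(Z, S^4(Z)), Z)))

Working:
  start: add(add(SSZ, S^4(Z)), Z)
  [1] add(S(add(SZ, S^4(Z))), Z)
  [2] S(add(add(SZ, S^4(Z)), Z))
  [3] S(add(S(add(Z, S^4(Z))), Z))
  [4] S(S(add(add(Z, S^4(Z)), Z)))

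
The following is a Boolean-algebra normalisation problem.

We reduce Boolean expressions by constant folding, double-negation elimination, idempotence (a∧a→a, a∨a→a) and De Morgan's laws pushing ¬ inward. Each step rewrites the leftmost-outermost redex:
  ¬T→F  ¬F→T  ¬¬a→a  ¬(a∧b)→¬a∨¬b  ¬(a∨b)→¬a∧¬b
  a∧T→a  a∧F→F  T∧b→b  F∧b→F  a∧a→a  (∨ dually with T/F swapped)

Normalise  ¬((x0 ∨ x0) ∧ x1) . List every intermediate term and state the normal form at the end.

  start: ¬((x0 ∨ x0) ∧ x1)
  →1  ¬(x0 ∨ x0) ∨ ¬x1
  →2  (¬x0 ∧ ¬x0) ∨ ¬x1
  →3  ¬x0 ∨ ¬x1

Answer: normal form = ¬x0 ∨ ¬x1  (in 3 steps)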